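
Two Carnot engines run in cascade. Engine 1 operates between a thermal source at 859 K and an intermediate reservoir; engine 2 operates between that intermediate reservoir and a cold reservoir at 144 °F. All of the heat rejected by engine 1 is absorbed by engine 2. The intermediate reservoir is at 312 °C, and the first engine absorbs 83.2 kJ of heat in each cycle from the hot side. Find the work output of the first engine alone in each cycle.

W₁ ≈ 26.5 kJ

T_C = 144 °F → (144 − 32) × 5/9 = 62.22 °C = 335.37 K.
T_m = 312 °C → 312 + 273.15 = 585.15 K.
First-stage efficiency η₁ = 1 − T_m/T_H = 1 − 585.15/859.00 = 0.3188.
W₁ = η₁·Q_H = 0.3188 × 83.2 = 26.5 kJ.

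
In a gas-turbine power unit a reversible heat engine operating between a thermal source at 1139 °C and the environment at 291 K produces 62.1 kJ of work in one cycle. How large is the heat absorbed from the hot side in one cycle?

T_H = 1139 °C → 1139 + 273.15 = 1412.15 K.
η_rev = 1 − T_C/T_H = 1 − 291.00/1412.15 = 0.7939.
Q_H = W/η = 62.1/0.7939 = 78.2 kJ.

Q_H ≈ 78.2 kJ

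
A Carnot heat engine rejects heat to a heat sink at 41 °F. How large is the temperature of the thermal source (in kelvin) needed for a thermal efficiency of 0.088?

T_H ≈ 305.0 K

T_C = 41 °F → (41 − 32) × 5/9 = 5.00 °C = 278.15 K.
From η = 1 − T_C/T_H, solving for T_H gives T_H = T_C/(1 − η) = 278.15/(1 − 0.088) = 305.0 K.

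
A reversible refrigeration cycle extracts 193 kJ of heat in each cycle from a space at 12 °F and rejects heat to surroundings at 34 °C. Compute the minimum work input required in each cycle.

T_H = 34 °C → 34 + 273.15 = 307.15 K.
T_C = 12 °F → (12 − 32) × 5/9 = -11.11 °C = 262.04 K.
Carnot COP: COP_R = T_C/(T_H − T_C) = 262.04/45.11 = 5.8087.
W = Q_C/COP_R = 193/5.8087 = 33.2 kJ.

W_in ≈ 33.2 kJ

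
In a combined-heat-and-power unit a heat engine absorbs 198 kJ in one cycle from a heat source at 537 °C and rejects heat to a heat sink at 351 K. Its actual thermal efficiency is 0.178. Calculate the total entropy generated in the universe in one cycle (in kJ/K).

T_H = 537 °C → 537 + 273.15 = 810.15 K.
W = η·Q_H = 0.178 × 198 = 35.24 kJ, so Q_C = Q_H − W = 162.8 kJ.
Entropy balance on the reservoirs: −Q_H/T_H = -0.2444 kJ/K, +Q_C/T_C = 0.4637 kJ/K.
ΔS_univ = −Q_H/T_H + Q_C/T_C = 0.219 kJ/K (> 0, since η = 0.178 < η_Carnot = 0.567).

ΔS_univ ≈ 0.219 kJ/K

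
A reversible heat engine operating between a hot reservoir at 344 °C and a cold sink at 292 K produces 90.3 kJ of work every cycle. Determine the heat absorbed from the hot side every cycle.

T_H = 344 °C → 344 + 273.15 = 617.15 K.
η_rev = 1 − T_C/T_H = 1 − 292.00/617.15 = 0.5269.
Q_H = W/η = 90.3/0.5269 = 171.4 kJ.

Q_H ≈ 171.4 kJ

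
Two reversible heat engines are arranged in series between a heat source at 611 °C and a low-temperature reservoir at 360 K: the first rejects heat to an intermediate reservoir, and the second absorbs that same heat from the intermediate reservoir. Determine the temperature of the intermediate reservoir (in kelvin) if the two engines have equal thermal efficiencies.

T_H = 611 °C → 611 + 273.15 = 884.15 K.
Equal efficiencies require 1 − T_m/T_H = 1 − T_C/T_m, i.e. T_m/T_H = T_C/T_m, so T_m = √(T_H·T_C) = √(884.15 × 360.00) = 564.2 K.

T_m ≈ 564.2 K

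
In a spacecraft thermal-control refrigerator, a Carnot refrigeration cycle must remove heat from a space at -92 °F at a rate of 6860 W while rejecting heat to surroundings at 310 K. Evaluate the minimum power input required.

Ẇ_in ≈ 3550 W

T_C = -92 °F → (-92 − 32) × 5/9 = -68.89 °C = 204.26 K.
For a reversible refrigerator, COP_R = T_C/(T_H − T_C) = 204.26/105.74 = 1.9318.
W = Q_C/COP_R = 6860/1.9318 = 3550 W.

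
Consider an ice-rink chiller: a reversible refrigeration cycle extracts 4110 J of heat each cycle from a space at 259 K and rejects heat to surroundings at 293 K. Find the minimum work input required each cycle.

Carnot COP: COP_R = T_C/(T_H − T_C) = 259.00/34.00 = 7.6176.
W = Q_C/COP_R = 4110/7.6176 = 540 J.

W_in ≈ 540 J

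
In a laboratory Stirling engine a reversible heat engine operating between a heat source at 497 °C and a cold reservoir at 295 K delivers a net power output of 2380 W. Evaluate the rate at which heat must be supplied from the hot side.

Q̇_H ≈ 3858 W

T_H = 497 °C → 497 + 273.15 = 770.15 K.
η_rev = 1 − T_C/T_H = 1 − 295.00/770.15 = 0.6170.
Q_H = W/η = 2380/0.6170 = 3858 W.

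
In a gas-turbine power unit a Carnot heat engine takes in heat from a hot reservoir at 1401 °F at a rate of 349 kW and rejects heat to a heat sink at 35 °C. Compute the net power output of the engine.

Ẇ ≈ 245.0 kW

T_H = 1401 °F → (1401 − 32) × 5/9 = 760.56 °C = 1033.71 K.
T_C = 35 °C → 35 + 273.15 = 308.15 K.
Carnot efficiency: η = 1 − T_C/T_H = 1 − 308.15/1033.71 = 0.7019.
W = η·Q_H = 0.7019 × 349 = 245.0 kW.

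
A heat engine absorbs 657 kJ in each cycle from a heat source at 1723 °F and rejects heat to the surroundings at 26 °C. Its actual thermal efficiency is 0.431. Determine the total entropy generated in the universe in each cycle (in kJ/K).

T_H = 1723 °F → (1723 − 32) × 5/9 = 939.44 °C = 1212.59 K.
T_C = 26 °C → 26 + 273.15 = 299.15 K.
W = η·Q_H = 0.431 × 657 = 283.2 kJ, so Q_C = Q_H − W = 373.8 kJ.
Reservoir entropy changes: ΔS_H = −Q_H/T_H = −657/1212.59 = -0.5418 kJ/K and ΔS_C = +Q_C/T_C = 373.8/299.15 = 1.250 kJ/K.
ΔS_univ = −Q_H/T_H + Q_C/T_C = 0.7078 kJ/K (> 0, since η = 0.431 < η_Carnot = 0.753).

ΔS_univ ≈ 0.7078 kJ/K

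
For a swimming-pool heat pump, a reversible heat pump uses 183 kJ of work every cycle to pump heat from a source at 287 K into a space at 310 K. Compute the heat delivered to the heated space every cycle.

Q_H ≈ 2467 kJ

Reversible heating COP: COP_HP = T_H/(T_H − T_C) = 310.00/23.00 = 13.4783.
Q_H = COP_HP · W = 13.4783 × 183 = 2467 kJ.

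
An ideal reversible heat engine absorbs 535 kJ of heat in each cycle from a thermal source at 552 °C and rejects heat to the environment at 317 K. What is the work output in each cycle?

W ≈ 329 kJ

T_H = 552 °C → 552 + 273.15 = 825.15 K.
η_rev = 1 − T_C/T_H = 1 − 317.00/825.15 = 0.6158.
W = η·Q_H = 0.6158 × 535 = 329 kJ.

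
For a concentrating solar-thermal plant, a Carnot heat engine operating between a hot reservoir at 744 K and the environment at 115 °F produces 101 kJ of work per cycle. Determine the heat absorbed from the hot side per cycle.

Q_H ≈ 176.9 kJ

T_C = 115 °F → (115 − 32) × 5/9 = 46.11 °C = 319.26 K.
The Carnot efficiency is η = 1 − T_C/T_H = 1 − 319.26/744.00 = 0.5709.
Q_H = W/η = 101/0.5709 = 176.9 kJ.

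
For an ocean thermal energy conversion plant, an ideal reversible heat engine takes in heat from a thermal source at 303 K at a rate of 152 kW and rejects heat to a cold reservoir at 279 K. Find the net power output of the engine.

η_rev = 1 − T_C/T_H = 1 − 279.00/303.00 = 0.0792.
W = η·Q_H = 0.0792 × 152 = 12.04 kW.

Ẇ ≈ 12.04 kW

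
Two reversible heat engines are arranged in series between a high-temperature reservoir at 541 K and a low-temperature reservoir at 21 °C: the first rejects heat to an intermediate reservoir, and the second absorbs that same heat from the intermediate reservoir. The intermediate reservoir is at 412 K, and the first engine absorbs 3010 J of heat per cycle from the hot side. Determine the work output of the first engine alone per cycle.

T_C = 21 °C → 21 + 273.15 = 294.15 K.
First-stage efficiency η₁ = 1 − T_m/T_H = 1 − 412.00/541.00 = 0.2384.
W₁ = η₁·Q_H = 0.2384 × 3010 = 718 J.

W₁ ≈ 718 J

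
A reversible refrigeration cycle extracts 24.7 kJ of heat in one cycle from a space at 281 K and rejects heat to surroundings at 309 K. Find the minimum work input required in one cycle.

The reversible coefficient of performance is COP_R = T_C/(T_H − T_C) = 281.00/28.00 = 10.0357.
W = Q_C/COP_R = 24.7/10.0357 = 2.46 kJ.

W_in ≈ 2.46 kJ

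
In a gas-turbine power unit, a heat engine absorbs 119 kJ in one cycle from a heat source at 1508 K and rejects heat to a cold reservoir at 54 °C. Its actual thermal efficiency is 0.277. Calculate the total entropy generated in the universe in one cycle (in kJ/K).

T_C = 54 °C → 54 + 273.15 = 327.15 K.
W = η·Q_H = 0.277 × 119 = 32.96 kJ, so Q_C = Q_H − W = 86.04 kJ.
The hot reservoir loses entropy Q_H/T_H = 119/1508.00 = 0.07891 kJ/K; the cold reservoir gains Q_C/T_C = 86.04/327.15 = 0.2630 kJ/K.
ΔS_univ = −Q_H/T_H + Q_C/T_C = 0.184 kJ/K (> 0, since η = 0.277 < η_Carnot = 0.783).

ΔS_univ ≈ 0.184 kJ/K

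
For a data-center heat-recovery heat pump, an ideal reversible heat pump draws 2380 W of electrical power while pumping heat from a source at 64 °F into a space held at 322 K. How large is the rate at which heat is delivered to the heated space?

Q̇_H ≈ 24700 W

T_C = 64 °F → (64 − 32) × 5/9 = 17.78 °C = 290.93 K.
The Carnot heat-pump COP is COP_HP = T_H/(T_H − T_C) = 322.00/31.07 = 10.3630.
Q_H = COP_HP · W = 10.3630 × 2380 = 24700 W.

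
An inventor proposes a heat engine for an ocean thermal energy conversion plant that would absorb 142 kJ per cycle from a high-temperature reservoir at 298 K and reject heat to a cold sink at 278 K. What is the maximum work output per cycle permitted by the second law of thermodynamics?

W_max ≈ 9.53 kJ

By the Carnot theorem, η_max = 1 − T_C/T_H = 1 − 278.00/298.00 = 0.0671.
W_max = η_max · Q_H = 0.0671 × 142 = 9.53 kJ.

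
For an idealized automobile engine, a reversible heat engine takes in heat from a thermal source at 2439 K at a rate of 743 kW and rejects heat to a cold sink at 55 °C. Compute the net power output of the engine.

T_C = 55 °C → 55 + 273.15 = 328.15 K.
For a reversible engine, η = 1 − T_C/T_H = 1 − 328.15/2439.00 = 0.8655.
W = η·Q_H = 0.8655 × 743 = 643 kW.

Ẇ ≈ 643 kW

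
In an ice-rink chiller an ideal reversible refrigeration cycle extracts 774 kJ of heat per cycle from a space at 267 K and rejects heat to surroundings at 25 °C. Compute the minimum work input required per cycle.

W_in ≈ 90.30 kJ

T_H = 25 °C → 25 + 273.15 = 298.15 K.
For a reversible refrigerator, COP_R = T_C/(T_H − T_C) = 267.00/31.15 = 8.5714.
W = Q_C/COP_R = 774/8.5714 = 90.30 kJ.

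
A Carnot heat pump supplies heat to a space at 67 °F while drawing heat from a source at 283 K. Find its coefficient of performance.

COP_HP ≈ 30.50

T_H = 67 °F → (67 − 32) × 5/9 = 19.44 °C = 292.59 K.
Reversible heating COP: COP_HP = T_H/(T_H − T_C) = 292.59/(292.59 − 283.00) = 30.50.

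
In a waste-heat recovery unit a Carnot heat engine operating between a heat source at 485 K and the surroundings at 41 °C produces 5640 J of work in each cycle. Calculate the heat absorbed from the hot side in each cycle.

Q_H ≈ 16000 J

T_C = 41 °C → 41 + 273.15 = 314.15 K.
The Carnot efficiency is η = 1 − T_C/T_H = 1 − 314.15/485.00 = 0.3523.
Q_H = W/η = 5640/0.3523 = 16000 J.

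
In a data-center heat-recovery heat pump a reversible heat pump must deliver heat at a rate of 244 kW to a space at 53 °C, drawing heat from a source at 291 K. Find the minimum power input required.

Ẇ_in ≈ 26.3 kW

T_H = 53 °C → 53 + 273.15 = 326.15 K.
Reversible heating COP: COP_HP = T_H/(T_H − T_C) = 326.15/35.15 = 9.2788.
W = Q_H/COP_HP = 244/9.2788 = 26.3 kW.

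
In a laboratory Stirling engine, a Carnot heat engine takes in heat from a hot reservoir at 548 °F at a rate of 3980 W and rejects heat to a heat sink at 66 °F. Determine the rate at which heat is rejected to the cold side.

T_H = 548 °F → (548 − 32) × 5/9 = 286.67 °C = 559.82 K.
T_C = 66 °F → (66 − 32) × 5/9 = 18.89 °C = 292.04 K.
Carnot efficiency: η = 1 − T_C/T_H = 1 − 292.04/559.82 = 0.4783.
For a reversible cycle Q_C/Q_H = T_C/T_H, so Q_C = 3980 × 292.04/559.82 = 2076 W.

Q̇_C ≈ 2076 W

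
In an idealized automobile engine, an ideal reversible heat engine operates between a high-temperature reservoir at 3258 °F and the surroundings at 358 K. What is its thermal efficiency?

η ≈ 0.827

T_H = 3258 °F → (3258 − 32) × 5/9 = 1792.22 °C = 2065.37 K.
For a reversible engine, η = 1 − T_C/T_H = 1 − 358.00/2065.37 = 0.827.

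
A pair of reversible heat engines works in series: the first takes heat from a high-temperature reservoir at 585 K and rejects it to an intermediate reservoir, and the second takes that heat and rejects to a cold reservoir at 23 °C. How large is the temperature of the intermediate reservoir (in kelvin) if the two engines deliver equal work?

T_C = 23 °C → 23 + 273.15 = 296.15 K.
For reversible stages Q_m = Q_H·(T_m/T_H). Setting W₁ = Q_H(1 − T_m/T_H) equal to W₂ = Q_m(1 − T_C/T_m) = Q_H·(T_m − T_C)/T_H gives T_H − T_m = T_m − T_C, so T_m = (T_H + T_C)/2 = (585.00 + 296.15)/2 = 441 K.

T_m ≈ 441 K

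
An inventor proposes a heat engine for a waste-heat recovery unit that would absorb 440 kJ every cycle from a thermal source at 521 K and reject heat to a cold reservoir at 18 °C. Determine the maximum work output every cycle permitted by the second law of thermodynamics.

W_max ≈ 194.1 kJ

T_C = 18 °C → 18 + 273.15 = 291.15 K.
No engine can exceed the Carnot limit: η_max = 1 − T_C/T_H = 1 − 291.15/521.00 = 0.4412.
W_max = η_max · Q_H = 0.4412 × 440 = 194.1 kJ.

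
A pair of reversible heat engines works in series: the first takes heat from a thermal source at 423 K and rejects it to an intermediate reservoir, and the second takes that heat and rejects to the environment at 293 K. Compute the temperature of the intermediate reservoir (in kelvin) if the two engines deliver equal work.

For reversible stages Q_m = Q_H·(T_m/T_H). Setting W₁ = Q_H(1 − T_m/T_H) equal to W₂ = Q_m(1 − T_C/T_m) = Q_H·(T_m − T_C)/T_H gives T_H − T_m = T_m − T_C, so T_m = (T_H + T_C)/2 = (423.00 + 293.00)/2 = 358 K.

T_m ≈ 358 K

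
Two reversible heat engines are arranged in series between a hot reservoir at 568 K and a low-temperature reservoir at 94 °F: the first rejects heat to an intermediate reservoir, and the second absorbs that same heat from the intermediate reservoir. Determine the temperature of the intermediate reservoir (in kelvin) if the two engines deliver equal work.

T_m ≈ 438 K

T_C = 94 °F → (94 − 32) × 5/9 = 34.44 °C = 307.59 K.
For reversible stages Q_m = Q_H·(T_m/T_H). Setting W₁ = Q_H(1 − T_m/T_H) equal to W₂ = Q_m(1 − T_C/T_m) = Q_H·(T_m − T_C)/T_H gives T_H − T_m = T_m − T_C, so T_m = (T_H + T_C)/2 = (568.00 + 307.59)/2 = 438 K.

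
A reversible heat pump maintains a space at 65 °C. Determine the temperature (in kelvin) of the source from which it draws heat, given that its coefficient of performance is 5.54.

T_H = 65 °C → 65 + 273.15 = 338.15 K.
COP_HP = T_H/(T_H − T_C) ⇒ T_C = T_H·(COP_HP − 1)/COP_HP = 338.15 × (5.54 − 1)/5.54 = 277 K.

T_C ≈ 277 K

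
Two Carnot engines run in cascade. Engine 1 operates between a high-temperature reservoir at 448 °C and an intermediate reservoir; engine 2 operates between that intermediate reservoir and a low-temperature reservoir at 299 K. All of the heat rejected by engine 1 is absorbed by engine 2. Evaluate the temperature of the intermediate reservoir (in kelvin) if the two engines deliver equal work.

T_m ≈ 510 K

T_H = 448 °C → 448 + 273.15 = 721.15 K.
For reversible stages Q_m = Q_H·(T_m/T_H). Setting W₁ = Q_H(1 − T_m/T_H) equal to W₂ = Q_m(1 − T_C/T_m) = Q_H·(T_m − T_C)/T_H gives T_H − T_m = T_m − T_C, so T_m = (T_H + T_C)/2 = (721.15 + 299.00)/2 = 510 K.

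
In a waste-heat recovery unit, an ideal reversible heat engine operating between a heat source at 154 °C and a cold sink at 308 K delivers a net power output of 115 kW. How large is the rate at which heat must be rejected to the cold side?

T_H = 154 °C → 154 + 273.15 = 427.15 K.
For a reversible engine, η = 1 − T_C/T_H = 1 − 308.00/427.15 = 0.2789.
Since Q_C/Q_H = T_C/T_H and Q_H = W/η, Q_C = W·T_C/(T_H − T_C) = 115 × 308.00/119.15 = 297 kW.

Q̇_C ≈ 297 kW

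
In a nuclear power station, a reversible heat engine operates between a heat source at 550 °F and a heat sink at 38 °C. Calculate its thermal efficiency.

η ≈ 0.445

T_H = 550 °F → (550 − 32) × 5/9 = 287.78 °C = 560.93 K.
T_C = 38 °C → 38 + 273.15 = 311.15 K.
η_rev = 1 − T_C/T_H = 1 − 311.15/560.93 = 0.445.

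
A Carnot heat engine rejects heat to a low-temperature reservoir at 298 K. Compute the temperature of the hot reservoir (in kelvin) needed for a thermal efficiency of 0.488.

T_H ≈ 582 K

From η = 1 − T_C/T_H, solving for T_H gives T_H = T_C/(1 − η) = 298.00/(1 − 0.488) = 582 K.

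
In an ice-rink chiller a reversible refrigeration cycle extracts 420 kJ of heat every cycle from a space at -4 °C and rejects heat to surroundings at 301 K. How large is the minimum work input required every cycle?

T_C = -4 °C → -4 + 273.15 = 269.15 K.
COP_R = T_C/(T_H − T_C) = 269.15/31.85 = 8.4505.
W = Q_C/COP_R = 420/8.4505 = 49.7 kJ.

W_in ≈ 49.7 kJ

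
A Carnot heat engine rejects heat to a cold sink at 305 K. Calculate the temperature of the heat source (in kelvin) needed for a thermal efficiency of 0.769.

T_H ≈ 1320 K

From η = 1 − T_C/T_H, solving for T_H gives T_H = T_C/(1 − η) = 305.00/(1 − 0.769) = 1320 K.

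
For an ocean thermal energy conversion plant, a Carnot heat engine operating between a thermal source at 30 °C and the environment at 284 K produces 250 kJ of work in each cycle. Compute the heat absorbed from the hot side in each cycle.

Q_H ≈ 3958 kJ

T_H = 30 °C → 30 + 273.15 = 303.15 K.
The Carnot efficiency is η = 1 − T_C/T_H = 1 − 284.00/303.15 = 0.0632.
Q_H = W/η = 250/0.0632 = 3958 kJ.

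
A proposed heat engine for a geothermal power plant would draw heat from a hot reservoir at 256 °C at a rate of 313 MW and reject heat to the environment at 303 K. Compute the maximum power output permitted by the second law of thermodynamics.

T_H = 256 °C → 256 + 273.15 = 529.15 K.
By the Carnot theorem, η_max = 1 − T_C/T_H = 1 − 303.00/529.15 = 0.4274.
W_max = η_max · Q_H = 0.4274 × 313 = 133.8 MW.

Ẇ_max ≈ 133.8 MW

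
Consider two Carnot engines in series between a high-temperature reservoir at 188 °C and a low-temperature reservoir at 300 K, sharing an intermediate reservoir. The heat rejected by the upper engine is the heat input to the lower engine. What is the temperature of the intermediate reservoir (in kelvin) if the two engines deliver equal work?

T_H = 188 °C → 188 + 273.15 = 461.15 K.
For reversible stages Q_m = Q_H·(T_m/T_H). Setting W₁ = Q_H(1 − T_m/T_H) equal to W₂ = Q_m(1 − T_C/T_m) = Q_H·(T_m − T_C)/T_H gives T_H − T_m = T_m − T_C, so T_m = (T_H + T_C)/2 = (461.15 + 300.00)/2 = 381 K.

T_m ≈ 381 K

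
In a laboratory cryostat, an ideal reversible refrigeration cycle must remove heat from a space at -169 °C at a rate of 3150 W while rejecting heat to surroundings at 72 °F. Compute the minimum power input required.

T_H = 72 °F → (72 − 32) × 5/9 = 22.22 °C = 295.37 K.
T_C = -169 °C → -169 + 273.15 = 104.15 K.
For a reversible refrigerator, COP_R = T_C/(T_H − T_C) = 104.15/191.22 = 0.5447.
W = Q_C/COP_R = 3150/0.5447 = 5783 W.

Ẇ_in ≈ 5783 W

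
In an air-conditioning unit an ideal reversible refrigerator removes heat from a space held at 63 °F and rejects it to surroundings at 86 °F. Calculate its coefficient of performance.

T_H = 86 °F → (86 − 32) × 5/9 = 30.00 °C = 303.15 K.
T_C = 63 °F → (63 − 32) × 5/9 = 17.22 °C = 290.37 K.
For a reversible refrigerator, COP_R = T_C/(T_H − T_C) = 290.37/(303.15 − 290.37) = 22.7.

COP_R ≈ 22.7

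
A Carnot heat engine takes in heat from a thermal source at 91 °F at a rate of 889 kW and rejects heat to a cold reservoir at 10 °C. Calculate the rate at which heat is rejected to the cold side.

Q̇_C ≈ 823 kW

T_H = 91 °F → (91 − 32) × 5/9 = 32.78 °C = 305.93 K.
T_C = 10 °C → 10 + 273.15 = 283.15 K.
For a reversible engine, η = 1 − T_C/T_H = 1 − 283.15/305.93 = 0.0745.
For a reversible cycle Q_C/Q_H = T_C/T_H, so Q_C = 889 × 283.15/305.93 = 823 kW.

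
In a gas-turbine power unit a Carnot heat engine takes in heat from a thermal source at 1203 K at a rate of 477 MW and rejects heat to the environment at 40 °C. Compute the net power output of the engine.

Ẇ ≈ 353 MW

T_C = 40 °C → 40 + 273.15 = 313.15 K.
The Carnot efficiency is η = 1 − T_C/T_H = 1 − 313.15/1203.00 = 0.7397.
W = η·Q_H = 0.7397 × 477 = 353 MW.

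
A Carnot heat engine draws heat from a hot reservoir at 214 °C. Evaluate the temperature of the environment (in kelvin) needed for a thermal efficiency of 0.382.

T_C ≈ 301 K

T_H = 214 °C → 214 + 273.15 = 487.15 K.
From η = 1 − T_C/T_H, T_C = T_H·(1 − η) = 487.15 × (1 − 0.382) = 301 K.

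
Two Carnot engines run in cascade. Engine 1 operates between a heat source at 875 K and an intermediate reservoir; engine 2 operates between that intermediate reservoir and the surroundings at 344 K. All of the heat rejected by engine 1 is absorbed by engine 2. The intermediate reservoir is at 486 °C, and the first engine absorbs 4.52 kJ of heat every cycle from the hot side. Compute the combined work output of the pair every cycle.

Two reversible stages in series are equivalent to a single Carnot engine between T_H and T_C, so η_total = 1 − T_C/T_H = 1 − 344.00/875.00 = 0.6069.
W_total = η_total · Q_H = 0.6069 × 4.52 = 2.74 kJ.

W_total ≈ 2.74 kJ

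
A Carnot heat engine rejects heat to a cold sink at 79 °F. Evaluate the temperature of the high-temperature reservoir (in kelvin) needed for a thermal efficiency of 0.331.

T_C = 79 °F → (79 − 32) × 5/9 = 26.11 °C = 299.26 K.
From η = 1 − T_C/T_H, solving for T_H gives T_H = T_C/(1 − η) = 299.26/(1 − 0.331) = 447.3 K.

T_H ≈ 447.3 K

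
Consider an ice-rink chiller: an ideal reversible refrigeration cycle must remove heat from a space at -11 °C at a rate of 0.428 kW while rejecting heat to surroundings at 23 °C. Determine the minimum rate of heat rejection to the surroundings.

T_H = 23 °C → 23 + 273.15 = 296.15 K.
T_C = -11 °C → -11 + 273.15 = 262.15 K.
For a reversible cycle Q_H/Q_C = T_H/T_C, so Q_H = Q_C·T_H/T_C = 0.428 × 296.15/262.15 = 0.484 kW.

Q̇_H ≈ 0.484 kW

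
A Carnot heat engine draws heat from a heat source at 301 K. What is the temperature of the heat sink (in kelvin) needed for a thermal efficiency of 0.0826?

T_C ≈ 276.1 K

From η = 1 − T_C/T_H, T_C = T_H·(1 − η) = 301.00 × (1 − 0.0826) = 276.1 K.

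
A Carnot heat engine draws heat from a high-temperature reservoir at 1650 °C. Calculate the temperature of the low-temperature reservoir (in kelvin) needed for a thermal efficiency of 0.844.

T_C ≈ 300.0 K

T_H = 1650 °C → 1650 + 273.15 = 1923.15 K.
From η = 1 − T_C/T_H, T_C = T_H·(1 − η) = 1923.15 × (1 − 0.844) = 300.0 K.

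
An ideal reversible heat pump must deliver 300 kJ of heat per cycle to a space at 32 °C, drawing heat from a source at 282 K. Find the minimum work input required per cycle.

T_H = 32 °C → 32 + 273.15 = 305.15 K.
COP_HP = T_H/(T_H − T_C) = 305.15/23.15 = 13.1814.
W = Q_H/COP_HP = 300/13.1814 = 22.8 kJ.

W_in ≈ 22.8 kJ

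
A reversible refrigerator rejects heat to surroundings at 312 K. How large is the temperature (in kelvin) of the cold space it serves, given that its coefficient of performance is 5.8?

COP_R = T_C/(T_H − T_C) ⇒ T_C = T_H·COP_R/(1 + COP_R) = 312.00 × 5.8/(1 + 5.8) = 266 K.

T_C ≈ 266 K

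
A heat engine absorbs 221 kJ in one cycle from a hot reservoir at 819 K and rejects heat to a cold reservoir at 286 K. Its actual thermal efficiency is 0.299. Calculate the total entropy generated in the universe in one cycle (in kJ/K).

W = η·Q_H = 0.299 × 221 = 66.08 kJ, so Q_C = Q_H − W = 154.9 kJ.
The hot reservoir loses entropy Q_H/T_H = 221/819.00 = 0.2698 kJ/K; the cold reservoir gains Q_C/T_C = 154.9/286.00 = 0.5417 kJ/K.
ΔS_univ = −Q_H/T_H + Q_C/T_C = 0.2718 kJ/K (> 0, since η = 0.299 < η_Carnot = 0.651).

ΔS_univ ≈ 0.2718 kJ/K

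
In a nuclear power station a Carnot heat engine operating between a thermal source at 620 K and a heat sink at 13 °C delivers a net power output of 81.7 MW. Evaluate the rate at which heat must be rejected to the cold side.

Q̇_C ≈ 70.03 MW

T_C = 13 °C → 13 + 273.15 = 286.15 K.
The Carnot efficiency is η = 1 − T_C/T_H = 1 − 286.15/620.00 = 0.5385.
Since Q_C/Q_H = T_C/T_H and Q_H = W/η, Q_C = W·T_C/(T_H − T_C) = 81.7 × 286.15/333.85 = 70.03 MW.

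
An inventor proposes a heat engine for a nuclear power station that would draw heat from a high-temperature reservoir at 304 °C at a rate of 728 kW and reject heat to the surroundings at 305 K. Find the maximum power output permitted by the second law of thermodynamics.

T_H = 304 °C → 304 + 273.15 = 577.15 K.
By the Carnot theorem, η_max = 1 − T_C/T_H = 1 − 305.00/577.15 = 0.4715.
W_max = η_max · Q_H = 0.4715 × 728 = 343 kW.

Ẇ_max ≈ 343 kW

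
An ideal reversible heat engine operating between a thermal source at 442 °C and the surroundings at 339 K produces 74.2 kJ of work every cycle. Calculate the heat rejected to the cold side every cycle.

T_H = 442 °C → 442 + 273.15 = 715.15 K.
The Carnot efficiency is η = 1 − T_C/T_H = 1 − 339.00/715.15 = 0.5260.
Since Q_C/Q_H = T_C/T_H and Q_H = W/η, Q_C = W·T_C/(T_H − T_C) = 74.2 × 339.00/376.15 = 66.9 kJ.

Q_C ≈ 66.9 kJ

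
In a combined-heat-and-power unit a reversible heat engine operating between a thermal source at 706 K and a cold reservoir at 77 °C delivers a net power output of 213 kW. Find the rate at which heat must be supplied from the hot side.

T_C = 77 °C → 77 + 273.15 = 350.15 K.
Carnot efficiency: η = 1 − T_C/T_H = 1 − 350.15/706.00 = 0.5040.
Q_H = W/η = 213/0.5040 = 423 kW.

Q̇_H ≈ 423 kW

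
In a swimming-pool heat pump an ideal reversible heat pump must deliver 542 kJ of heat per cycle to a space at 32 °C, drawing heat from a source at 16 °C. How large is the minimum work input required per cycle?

T_H = 32 °C → 32 + 273.15 = 305.15 K.
T_C = 16 °C → 16 + 273.15 = 289.15 K.
For a reversible heat pump, COP_HP = T_H/(T_H − T_C) = 305.15/16.00 = 19.0719.
W = Q_H/COP_HP = 542/19.0719 = 28.4 kJ.

W_in ≈ 28.4 kJ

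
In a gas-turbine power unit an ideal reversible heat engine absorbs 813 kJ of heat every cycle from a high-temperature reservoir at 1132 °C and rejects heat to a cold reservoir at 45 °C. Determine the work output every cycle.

T_H = 1132 °C → 1132 + 273.15 = 1405.15 K.
T_C = 45 °C → 45 + 273.15 = 318.15 K.
Since the cycle is reversible, η = 1 − T_C/T_H = 1 − 318.15/1405.15 = 0.7736.
W = η·Q_H = 0.7736 × 813 = 629 kJ.

W ≈ 629 kJ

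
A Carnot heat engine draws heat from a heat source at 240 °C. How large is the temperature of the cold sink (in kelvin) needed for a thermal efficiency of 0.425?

T_C ≈ 295.1 K

T_H = 240 °C → 240 + 273.15 = 513.15 K.
From η = 1 − T_C/T_H, T_C = T_H·(1 − η) = 513.15 × (1 − 0.425) = 295.1 K.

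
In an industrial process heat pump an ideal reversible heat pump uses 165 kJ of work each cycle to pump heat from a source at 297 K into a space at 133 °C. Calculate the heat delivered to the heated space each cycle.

Q_H ≈ 614 kJ

T_H = 133 °C → 133 + 273.15 = 406.15 K.
Reversible heating COP: COP_HP = T_H/(T_H − T_C) = 406.15/109.15 = 3.7210.
Q_H = COP_HP · W = 3.7210 × 165 = 614 kJ.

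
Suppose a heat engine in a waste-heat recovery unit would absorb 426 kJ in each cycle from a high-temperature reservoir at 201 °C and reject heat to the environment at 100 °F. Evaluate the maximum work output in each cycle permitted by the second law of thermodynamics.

T_H = 201 °C → 201 + 273.15 = 474.15 K.
T_C = 100 °F → (100 − 32) × 5/9 = 37.78 °C = 310.93 K.
No engine can exceed the Carnot limit: η_max = 1 − T_C/T_H = 1 − 310.93/474.15 = 0.3442.
W_max = η_max · Q_H = 0.3442 × 426 = 147 kJ.

W_max ≈ 147 kJ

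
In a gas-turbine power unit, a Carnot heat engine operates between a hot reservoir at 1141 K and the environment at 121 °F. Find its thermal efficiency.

T_C = 121 °F → (121 − 32) × 5/9 = 49.44 °C = 322.59 K.
Since the cycle is reversible, η = 1 − T_C/T_H = 1 − 322.59/1141.00 = 0.717.

η ≈ 0.717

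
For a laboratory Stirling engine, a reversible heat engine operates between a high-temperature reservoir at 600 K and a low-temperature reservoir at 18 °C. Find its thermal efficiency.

η ≈ 0.515

T_C = 18 °C → 18 + 273.15 = 291.15 K.
The Carnot efficiency is η = 1 − T_C/T_H = 1 − 291.15/600.00 = 0.515.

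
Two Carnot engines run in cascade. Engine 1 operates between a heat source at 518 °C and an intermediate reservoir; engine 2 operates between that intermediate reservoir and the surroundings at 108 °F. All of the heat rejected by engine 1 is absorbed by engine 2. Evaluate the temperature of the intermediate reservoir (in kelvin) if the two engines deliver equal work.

T_H = 518 °C → 518 + 273.15 = 791.15 K.
T_C = 108 °F → (108 − 32) × 5/9 = 42.22 °C = 315.37 K.
For reversible stages Q_m = Q_H·(T_m/T_H). Setting W₁ = Q_H(1 − T_m/T_H) equal to W₂ = Q_m(1 − T_C/T_m) = Q_H·(T_m − T_C)/T_H gives T_H − T_m = T_m − T_C, so T_m = (T_H + T_C)/2 = (791.15 + 315.37)/2 = 553 K.

T_m ≈ 553 K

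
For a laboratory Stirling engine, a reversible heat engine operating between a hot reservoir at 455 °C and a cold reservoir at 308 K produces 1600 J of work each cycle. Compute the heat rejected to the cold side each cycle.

Q_C ≈ 1170 J

T_H = 455 °C → 455 + 273.15 = 728.15 K.
Since the cycle is reversible, η = 1 − T_C/T_H = 1 − 308.00/728.15 = 0.5770.
Since Q_C/Q_H = T_C/T_H and Q_H = W/η, Q_C = W·T_C/(T_H − T_C) = 1600 × 308.00/420.15 = 1170 J.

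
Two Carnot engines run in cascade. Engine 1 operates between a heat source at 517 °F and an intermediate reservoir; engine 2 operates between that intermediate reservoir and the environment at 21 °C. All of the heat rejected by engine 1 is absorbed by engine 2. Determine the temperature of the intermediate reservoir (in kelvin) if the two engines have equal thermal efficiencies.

T_m ≈ 400 K

T_H = 517 °F → (517 − 32) × 5/9 = 269.44 °C = 542.59 K.
T_C = 21 °C → 21 + 273.15 = 294.15 K.
Equal efficiencies require 1 − T_m/T_H = 1 − T_C/T_m, i.e. T_m/T_H = T_C/T_m, so T_m = √(T_H·T_C) = √(542.59 × 294.15) = 400 K.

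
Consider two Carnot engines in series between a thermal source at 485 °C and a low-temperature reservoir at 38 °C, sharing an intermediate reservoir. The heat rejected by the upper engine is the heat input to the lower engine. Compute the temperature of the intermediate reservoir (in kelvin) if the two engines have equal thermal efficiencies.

T_m ≈ 485.7 K

T_H = 485 °C → 485 + 273.15 = 758.15 K.
T_C = 38 °C → 38 + 273.15 = 311.15 K.
Equal efficiencies require 1 − T_m/T_H = 1 − T_C/T_m, i.e. T_m/T_H = T_C/T_m, so T_m = √(T_H·T_C) = √(758.15 × 311.15) = 485.7 K.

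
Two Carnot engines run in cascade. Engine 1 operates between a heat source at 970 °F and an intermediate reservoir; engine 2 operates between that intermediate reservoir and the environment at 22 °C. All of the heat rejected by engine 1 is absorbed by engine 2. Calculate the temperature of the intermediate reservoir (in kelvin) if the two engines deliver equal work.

T_H = 970 °F → (970 − 32) × 5/9 = 521.11 °C = 794.26 K.
T_C = 22 °C → 22 + 273.15 = 295.15 K.
For reversible stages Q_m = Q_H·(T_m/T_H). Setting W₁ = Q_H(1 − T_m/T_H) equal to W₂ = Q_m(1 − T_C/T_m) = Q_H·(T_m − T_C)/T_H gives T_H − T_m = T_m − T_C, so T_m = (T_H + T_C)/2 = (794.26 + 295.15)/2 = 545 K.

T_m ≈ 545 K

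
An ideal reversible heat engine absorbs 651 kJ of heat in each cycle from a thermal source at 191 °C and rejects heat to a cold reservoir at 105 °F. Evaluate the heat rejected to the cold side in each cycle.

Q_C ≈ 440.0 kJ

T_H = 191 °C → 191 + 273.15 = 464.15 K.
T_C = 105 °F → (105 − 32) × 5/9 = 40.56 °C = 313.71 K.
For a reversible engine, η = 1 − T_C/T_H = 1 − 313.71/464.15 = 0.3241.
For a reversible cycle Q_C/Q_H = T_C/T_H, so Q_C = 651 × 313.71/464.15 = 440.0 kJ.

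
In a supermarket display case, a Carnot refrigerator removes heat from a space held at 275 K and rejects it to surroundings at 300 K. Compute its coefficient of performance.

COP_R ≈ 11.0

COP_R = T_C/(T_H − T_C) = 275.00/(300.00 − 275.00) = 11.0.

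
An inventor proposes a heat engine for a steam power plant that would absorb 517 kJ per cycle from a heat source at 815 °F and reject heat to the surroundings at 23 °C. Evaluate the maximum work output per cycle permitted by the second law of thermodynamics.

W_max ≈ 300.8 kJ

T_H = 815 °F → (815 − 32) × 5/9 = 435.00 °C = 708.15 K.
T_C = 23 °C → 23 + 273.15 = 296.15 K.
The second-law ceiling is the Carnot efficiency, η_max = 1 − T_C/T_H = 1 − 296.15/708.15 = 0.5818.
W_max = η_max · Q_H = 0.5818 × 517 = 300.8 kJ.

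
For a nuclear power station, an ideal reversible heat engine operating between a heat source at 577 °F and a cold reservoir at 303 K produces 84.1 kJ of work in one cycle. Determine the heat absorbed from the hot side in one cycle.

Q_H ≈ 177 kJ

T_H = 577 °F → (577 − 32) × 5/9 = 302.78 °C = 575.93 K.
For a reversible engine, η = 1 − T_C/T_H = 1 − 303.00/575.93 = 0.4739.
Q_H = W/η = 84.1/0.4739 = 177 kJ.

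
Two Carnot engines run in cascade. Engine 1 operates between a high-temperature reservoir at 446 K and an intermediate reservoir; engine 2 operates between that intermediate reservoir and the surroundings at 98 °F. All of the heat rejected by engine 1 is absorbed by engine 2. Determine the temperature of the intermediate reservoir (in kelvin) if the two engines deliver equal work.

T_C = 98 °F → (98 − 32) × 5/9 = 36.67 °C = 309.82 K.
For reversible stages Q_m = Q_H·(T_m/T_H). Setting W₁ = Q_H(1 − T_m/T_H) equal to W₂ = Q_m(1 − T_C/T_m) = Q_H·(T_m − T_C)/T_H gives T_H − T_m = T_m − T_C, so T_m = (T_H + T_C)/2 = (446.00 + 309.82)/2 = 378 K.

T_m ≈ 378 K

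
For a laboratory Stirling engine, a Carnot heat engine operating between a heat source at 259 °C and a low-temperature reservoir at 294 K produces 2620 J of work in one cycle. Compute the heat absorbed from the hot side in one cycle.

T_H = 259 °C → 259 + 273.15 = 532.15 K.
For a reversible engine, η = 1 − T_C/T_H = 1 − 294.00/532.15 = 0.4475.
Q_H = W/η = 2620/0.4475 = 5854 J.

Q_H ≈ 5854 J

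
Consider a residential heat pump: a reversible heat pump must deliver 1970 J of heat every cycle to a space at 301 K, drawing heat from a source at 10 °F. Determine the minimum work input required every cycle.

W_in ≈ 262.3 J

T_C = 10 °F → (10 − 32) × 5/9 = -12.22 °C = 260.93 K.
The Carnot heat-pump COP is COP_HP = T_H/(T_H − T_C) = 301.00/40.07 = 7.5114.
W = Q_H/COP_HP = 1970/7.5114 = 262.3 J.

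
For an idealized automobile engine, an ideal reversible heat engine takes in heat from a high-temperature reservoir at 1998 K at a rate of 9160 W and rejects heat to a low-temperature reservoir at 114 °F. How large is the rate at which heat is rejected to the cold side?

T_C = 114 °F → (114 − 32) × 5/9 = 45.56 °C = 318.71 K.
For a reversible engine, η = 1 − T_C/T_H = 1 − 318.71/1998.00 = 0.8405.
For a reversible cycle Q_C/Q_H = T_C/T_H, so Q_C = 9160 × 318.71/1998.00 = 1461 W.

Q̇_C ≈ 1461 W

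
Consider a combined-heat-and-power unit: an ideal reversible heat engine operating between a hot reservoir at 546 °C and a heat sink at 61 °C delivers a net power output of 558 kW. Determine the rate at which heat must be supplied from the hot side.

T_H = 546 °C → 546 + 273.15 = 819.15 K.
T_C = 61 °C → 61 + 273.15 = 334.15 K.
Carnot efficiency: η = 1 − T_C/T_H = 1 − 334.15/819.15 = 0.5921.
Q_H = W/η = 558/0.5921 = 942 kW.

Q̇_H ≈ 942 kW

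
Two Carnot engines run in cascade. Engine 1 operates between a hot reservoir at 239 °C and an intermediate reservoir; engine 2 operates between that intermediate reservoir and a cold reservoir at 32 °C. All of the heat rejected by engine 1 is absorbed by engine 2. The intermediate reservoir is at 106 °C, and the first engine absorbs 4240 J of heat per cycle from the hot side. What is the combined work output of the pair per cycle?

T_H = 239 °C → 239 + 273.15 = 512.15 K.
T_C = 32 °C → 32 + 273.15 = 305.15 K.
Two reversible stages in series are equivalent to a single Carnot engine between T_H and T_C, so η_total = 1 − T_C/T_H = 1 − 305.15/512.15 = 0.4042.
W_total = η_total · Q_H = 0.4042 × 4240 = 1710 J.

W_total ≈ 1710 J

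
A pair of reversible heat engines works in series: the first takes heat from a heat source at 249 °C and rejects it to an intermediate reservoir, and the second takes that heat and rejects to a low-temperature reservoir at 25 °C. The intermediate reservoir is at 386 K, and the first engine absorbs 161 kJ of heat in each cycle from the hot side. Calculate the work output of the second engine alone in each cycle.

W₂ ≈ 27.1 kJ

T_H = 249 °C → 249 + 273.15 = 522.15 K.
T_C = 25 °C → 25 + 273.15 = 298.15 K.
Heat entering the second stage: Q_m = Q_H·(T_m/T_H) = 161 × 386.00/522.15 = 119 kJ.
Second-stage efficiency η₂ = 1 − T_C/T_m = 1 − 298.15/386.00 = 0.2276, so W₂ = η₂·Q_m = 27.1 kJ.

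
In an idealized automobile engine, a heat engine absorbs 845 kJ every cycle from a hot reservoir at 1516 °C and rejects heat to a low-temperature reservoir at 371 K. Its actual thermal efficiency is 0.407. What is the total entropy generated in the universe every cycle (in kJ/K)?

T_H = 1516 °C → 1516 + 273.15 = 1789.15 K.
W = η·Q_H = 0.407 × 845 = 343.9 kJ, so Q_C = Q_H − W = 501.1 kJ.
Entropy balance on the reservoirs: −Q_H/T_H = -0.4723 kJ/K, +Q_C/T_C = 1.351 kJ/K.
ΔS_univ = −Q_H/T_H + Q_C/T_C = 0.878 kJ/K (> 0, since η = 0.407 < η_Carnot = 0.793).

ΔS_univ ≈ 0.878 kJ/K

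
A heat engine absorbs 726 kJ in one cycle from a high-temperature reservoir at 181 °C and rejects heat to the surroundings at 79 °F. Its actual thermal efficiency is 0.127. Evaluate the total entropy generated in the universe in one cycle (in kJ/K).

T_H = 181 °C → 181 + 273.15 = 454.15 K.
T_C = 79 °F → (79 − 32) × 5/9 = 26.11 °C = 299.26 K.
W = η·Q_H = 0.127 × 726 = 92.20 kJ, so Q_C = Q_H − W = 633.8 kJ.
The hot reservoir loses entropy Q_H/T_H = 726/454.15 = 1.599 kJ/K; the cold reservoir gains Q_C/T_C = 633.8/299.26 = 2.118 kJ/K.
ΔS_univ = −Q_H/T_H + Q_C/T_C = 0.519 kJ/K (> 0, since η = 0.127 < η_Carnot = 0.341).

ΔS_univ ≈ 0.519 kJ/K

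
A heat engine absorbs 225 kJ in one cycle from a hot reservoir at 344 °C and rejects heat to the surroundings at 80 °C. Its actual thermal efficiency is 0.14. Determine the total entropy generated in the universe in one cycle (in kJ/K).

T_H = 344 °C → 344 + 273.15 = 617.15 K.
T_C = 80 °C → 80 + 273.15 = 353.15 K.
W = η·Q_H = 0.14 × 225 = 31.50 kJ, so Q_C = Q_H − W = 193.5 kJ.
The hot reservoir loses entropy Q_H/T_H = 225/617.15 = 0.3646 kJ/K; the cold reservoir gains Q_C/T_C = 193.5/353.15 = 0.5479 kJ/K.
ΔS_univ = −Q_H/T_H + Q_C/T_C = 0.1833 kJ/K (> 0, since η = 0.14 < η_Carnot = 0.428).

ΔS_univ ≈ 0.1833 kJ/K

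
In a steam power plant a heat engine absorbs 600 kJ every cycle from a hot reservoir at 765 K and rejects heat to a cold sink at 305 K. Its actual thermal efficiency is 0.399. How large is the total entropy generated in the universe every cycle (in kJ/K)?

ΔS_univ ≈ 0.398 kJ/K

W = η·Q_H = 0.399 × 600 = 239.4 kJ, so Q_C = Q_H − W = 360.6 kJ.
The hot reservoir loses entropy Q_H/T_H = 600/765.00 = 0.7843 kJ/K; the cold reservoir gains Q_C/T_C = 360.6/305.00 = 1.182 kJ/K.
ΔS_univ = −Q_H/T_H + Q_C/T_C = 0.398 kJ/K (> 0, since η = 0.399 < η_Carnot = 0.601).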